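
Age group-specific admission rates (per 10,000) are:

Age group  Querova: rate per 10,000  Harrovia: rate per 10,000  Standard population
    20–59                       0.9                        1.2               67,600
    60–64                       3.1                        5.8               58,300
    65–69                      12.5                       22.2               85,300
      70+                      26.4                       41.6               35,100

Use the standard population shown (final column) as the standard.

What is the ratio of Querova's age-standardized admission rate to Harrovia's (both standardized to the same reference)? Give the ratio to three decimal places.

0.592

Standard total = 246,300; weights = 0.2745, 0.2367, 0.3463, 0.1425.
Querova: 0.2745×0.9 + 0.2367×3.1 + 0.3463×12.5 + 0.1425×26.4 = 9.0721 per 10,000.
Harrovia: 0.2745×1.2 + 0.2367×5.8 + 0.3463×22.2 + 0.1425×41.6 = 15.3190 per 10,000.
Ratio = 9.0721 ÷ 15.3190 = 0.59221.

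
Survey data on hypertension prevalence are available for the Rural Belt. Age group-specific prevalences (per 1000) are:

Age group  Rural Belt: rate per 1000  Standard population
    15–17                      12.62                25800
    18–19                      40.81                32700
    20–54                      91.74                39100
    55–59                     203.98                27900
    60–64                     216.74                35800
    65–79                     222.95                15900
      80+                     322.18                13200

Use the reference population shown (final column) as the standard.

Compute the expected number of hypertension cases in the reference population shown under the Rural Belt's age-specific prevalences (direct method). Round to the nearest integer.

Expected hypertension cases = Σ (standard pop × age-specific rate ÷ 1000)
= 25800×12.62/1000 + 32700×40.81/1000 + 39100×91.74/1000 + 27900×203.98/1000 + 35800×216.74/1000 + 15900×222.95/1000 + 13200×322.18/1000
= 325.60 + 1334.49 + 3587.03 + 5691.04 + 7759.29 + 3544.91 + 4252.78 = 26495.13.

26495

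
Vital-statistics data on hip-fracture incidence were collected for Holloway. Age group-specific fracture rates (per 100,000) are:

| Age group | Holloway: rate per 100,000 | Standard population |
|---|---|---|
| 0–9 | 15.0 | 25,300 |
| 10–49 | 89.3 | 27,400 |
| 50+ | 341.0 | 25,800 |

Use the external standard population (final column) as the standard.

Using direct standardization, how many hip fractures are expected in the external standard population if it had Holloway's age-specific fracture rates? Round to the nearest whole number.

Expected hip fractures = Σ (standard pop × age-specific rate ÷ 100,000)
= 25,300×15.0/100,000 + 27,400×89.3/100,000 + 25,800×341.0/100,000
= 3.79 + 24.47 + 87.98 = 116.24.

116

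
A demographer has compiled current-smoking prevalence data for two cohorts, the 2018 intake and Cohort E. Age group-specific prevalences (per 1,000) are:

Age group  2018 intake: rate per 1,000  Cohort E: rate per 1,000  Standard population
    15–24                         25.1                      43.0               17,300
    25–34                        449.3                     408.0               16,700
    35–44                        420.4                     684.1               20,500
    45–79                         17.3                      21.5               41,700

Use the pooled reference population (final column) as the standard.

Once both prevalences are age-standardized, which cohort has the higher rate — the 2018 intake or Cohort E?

Standard total = 96,200; weights = 0.1798, 0.1736, 0.2131, 0.4335.
The 2018 intake: 0.1798×25.1 + 0.1736×449.3 + 0.2131×420.4 + 0.4335×17.3 = 179.5962 per 1,000.
Cohort E: 0.1798×43.0 + 0.1736×408.0 + 0.2131×684.1 + 0.4335×21.5 = 233.6601 per 1,000.

Cohort E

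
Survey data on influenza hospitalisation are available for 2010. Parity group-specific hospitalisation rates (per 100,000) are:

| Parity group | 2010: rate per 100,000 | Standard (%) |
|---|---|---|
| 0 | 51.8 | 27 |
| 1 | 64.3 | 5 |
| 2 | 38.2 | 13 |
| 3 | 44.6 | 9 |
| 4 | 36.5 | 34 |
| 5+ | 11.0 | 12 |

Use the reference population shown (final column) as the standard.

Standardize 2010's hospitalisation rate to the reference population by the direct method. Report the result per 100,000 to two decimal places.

Standard weights: 0.27, 0.05, 0.13, 0.09, 0.34, 0.12.
Standardized rate: 0.2700×51.8 + 0.0500×64.3 + 0.1300×38.2 + 0.0900×44.6 + 0.3400×36.5 + 0.1200×11.0 = 39.9110 per 100,000.

39.91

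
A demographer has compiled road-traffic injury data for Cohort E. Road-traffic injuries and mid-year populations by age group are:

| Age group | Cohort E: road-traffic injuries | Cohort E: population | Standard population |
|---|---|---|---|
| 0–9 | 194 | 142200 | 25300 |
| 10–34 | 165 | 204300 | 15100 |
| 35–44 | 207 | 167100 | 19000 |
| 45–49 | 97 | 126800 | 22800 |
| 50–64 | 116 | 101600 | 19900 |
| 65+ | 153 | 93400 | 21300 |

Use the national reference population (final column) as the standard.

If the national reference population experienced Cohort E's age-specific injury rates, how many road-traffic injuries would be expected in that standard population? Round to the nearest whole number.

Age-specific rates per 100000 for Cohort E: 136.43, 80.76, 123.88, 76.50, 114.17, 163.81.
Expected road-traffic injuries = Σ (standard pop × age-specific rate ÷ 100000)
= 25300×136.43/100000 + 15100×80.76/100000 + 19000×123.88/100000 + 22800×76.50/100000 + 19900×114.17/100000 + 21300×163.81/100000
= 34.52 + 12.20 + 23.54 + 17.44 + 22.72 + 34.89 = 145.30.

145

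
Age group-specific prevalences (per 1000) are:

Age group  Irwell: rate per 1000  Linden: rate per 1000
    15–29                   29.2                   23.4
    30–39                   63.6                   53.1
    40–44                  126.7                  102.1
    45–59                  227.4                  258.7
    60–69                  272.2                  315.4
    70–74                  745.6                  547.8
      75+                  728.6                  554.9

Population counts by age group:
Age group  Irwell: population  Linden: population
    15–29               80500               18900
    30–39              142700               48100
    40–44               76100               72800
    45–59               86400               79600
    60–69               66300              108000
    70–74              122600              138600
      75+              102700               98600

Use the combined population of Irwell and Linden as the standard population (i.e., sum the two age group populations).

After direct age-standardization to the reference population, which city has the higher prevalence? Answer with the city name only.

Combined standard total = 1241900; weights = 0.0800, 0.1536, 0.1199, 0.1337, 0.1403, 0.2103, 0.1621.
Irwell: 0.0800×29.2 + 0.1536×63.6 + 0.1199×126.7 + 0.1337×227.4 + 0.1403×272.2 + 0.2103×745.6 + 0.1621×728.6 = 370.8139 per 1000.
Linden: 0.0800×23.4 + 0.1536×53.1 + 0.1199×102.1 + 0.1337×258.7 + 0.1403×315.4 + 0.2103×547.8 + 0.1621×554.9 = 306.2769 per 1000.
The crude rates (332.20 vs 346.66) would put Linden higher, but that reflects its age composition; once standardized to a common age structure, Irwell has the higher underlying rate.

Irwell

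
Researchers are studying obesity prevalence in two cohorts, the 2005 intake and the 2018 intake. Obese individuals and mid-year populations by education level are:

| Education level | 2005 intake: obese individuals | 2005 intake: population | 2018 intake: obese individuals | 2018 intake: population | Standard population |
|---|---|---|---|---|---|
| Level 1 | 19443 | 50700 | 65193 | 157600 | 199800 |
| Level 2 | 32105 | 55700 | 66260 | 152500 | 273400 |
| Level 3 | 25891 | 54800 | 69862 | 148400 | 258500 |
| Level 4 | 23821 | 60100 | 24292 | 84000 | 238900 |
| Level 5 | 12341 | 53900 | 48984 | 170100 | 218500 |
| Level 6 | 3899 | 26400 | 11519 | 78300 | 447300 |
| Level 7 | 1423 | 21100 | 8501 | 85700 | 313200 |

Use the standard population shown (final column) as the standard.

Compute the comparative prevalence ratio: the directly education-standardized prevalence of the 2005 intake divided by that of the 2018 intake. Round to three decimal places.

1.066

Education-specific rates per 1000 for the 2005 intake: 383.491, 576.391, 472.464, 396.356, 228.961, 147.689, 67.441.
For the 2018 intake: 413.661, 434.492, 470.768, 289.190, 287.972, 147.114, 99.195.
Standard total = 1949600; weights = 0.1025, 0.1402, 0.1326, 0.1225, 0.1121, 0.2294, 0.1606.
The 2005 intake: 0.1025×383.491 + 0.1402×576.391 + 0.1326×472.464 + 0.1225×396.356 + 0.1121×228.961 + 0.2294×147.689 + 0.1606×67.441 = 301.7235 per 1000.
The 2018 intake: 0.1025×413.661 + 0.1402×434.492 + 0.1326×470.768 + 0.1225×289.190 + 0.1121×287.972 + 0.2294×147.114 + 0.1606×99.195 = 283.1424 per 1000.
Ratio = 301.7235 ÷ 283.1424 = 1.06562.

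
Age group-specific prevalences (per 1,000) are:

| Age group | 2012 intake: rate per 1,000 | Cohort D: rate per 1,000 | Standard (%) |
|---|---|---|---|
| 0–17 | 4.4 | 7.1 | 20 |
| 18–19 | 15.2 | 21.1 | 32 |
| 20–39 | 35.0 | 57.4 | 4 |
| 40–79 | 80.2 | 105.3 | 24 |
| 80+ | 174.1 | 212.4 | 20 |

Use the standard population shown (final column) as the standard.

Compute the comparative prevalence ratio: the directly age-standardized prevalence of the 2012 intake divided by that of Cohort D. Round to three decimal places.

Standard weights: 0.20, 0.32, 0.04, 0.24, 0.20.
The 2012 intake: 0.2000×4.4 + 0.3200×15.2 + 0.0400×35.0 + 0.2400×80.2 + 0.2000×174.1 = 61.2120 per 1,000.
Cohort D: 0.2000×7.1 + 0.3200×21.1 + 0.0400×57.4 + 0.2400×105.3 + 0.2000×212.4 = 78.2200 per 1,000.
Ratio = 61.2120 ÷ 78.2200 = 0.78256.

0.783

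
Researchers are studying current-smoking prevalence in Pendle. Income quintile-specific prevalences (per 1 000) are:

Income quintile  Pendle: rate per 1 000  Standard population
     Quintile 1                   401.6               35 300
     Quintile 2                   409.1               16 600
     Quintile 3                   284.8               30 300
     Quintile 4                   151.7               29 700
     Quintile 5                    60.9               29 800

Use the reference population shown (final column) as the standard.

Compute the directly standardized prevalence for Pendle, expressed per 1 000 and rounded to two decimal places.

Standard total = 141 700; weights = 0.2491, 0.1171, 0.2138, 0.2096, 0.2103.
Standardized rate: 0.2491×401.6 + 0.1171×409.1 + 0.2138×284.8 + 0.2096×151.7 + 0.2103×60.9 = 253.4742 per 1 000.

253.47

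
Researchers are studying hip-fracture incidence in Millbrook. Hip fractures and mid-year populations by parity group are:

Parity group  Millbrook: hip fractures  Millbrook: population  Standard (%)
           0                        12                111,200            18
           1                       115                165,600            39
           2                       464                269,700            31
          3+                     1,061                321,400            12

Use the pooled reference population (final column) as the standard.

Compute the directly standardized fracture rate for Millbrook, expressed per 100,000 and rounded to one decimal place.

Parity-specific rates per 100,000 for Millbrook: 10.79, 69.44, 172.04, 330.12.
Standard weights: 0.18, 0.39, 0.31, 0.12.
Standardized rate: 0.1800×10.79 + 0.3900×69.44 + 0.3100×172.04 + 0.1200×330.12 = 121.9733 per 100,000.

122.0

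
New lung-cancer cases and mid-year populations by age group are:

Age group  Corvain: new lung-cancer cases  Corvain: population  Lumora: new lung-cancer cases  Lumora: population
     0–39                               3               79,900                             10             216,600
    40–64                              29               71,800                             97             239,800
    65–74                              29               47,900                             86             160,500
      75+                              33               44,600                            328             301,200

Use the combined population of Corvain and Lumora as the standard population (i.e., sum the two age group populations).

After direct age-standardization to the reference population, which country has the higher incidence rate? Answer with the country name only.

Age-specific rates per 100,000 for Corvain: 3.75, 40.39, 60.54, 73.99.
For Lumora: 4.62, 40.45, 53.58, 108.90.
Combined standard total = 1,162,300; weights = 0.2551, 0.2681, 0.1793, 0.2975.
Corvain: 0.2551×3.75 + 0.2681×40.39 + 0.1793×60.54 + 0.2975×73.99 = 44.6546 per 100,000.
Lumora: 0.2551×4.62 + 0.2681×40.45 + 0.1793×53.58 + 0.2975×108.90 = 54.0279 per 100,000.

Lumora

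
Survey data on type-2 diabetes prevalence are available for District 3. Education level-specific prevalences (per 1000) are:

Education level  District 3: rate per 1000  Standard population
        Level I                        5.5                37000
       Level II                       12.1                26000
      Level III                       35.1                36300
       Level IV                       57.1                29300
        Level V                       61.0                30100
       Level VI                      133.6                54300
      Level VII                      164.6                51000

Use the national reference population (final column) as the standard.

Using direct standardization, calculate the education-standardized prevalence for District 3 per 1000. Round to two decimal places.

79.36

Standard total = 264000; weights = 0.1402, 0.0985, 0.1375, 0.1110, 0.1140, 0.2057, 0.1932.
Standardized rate: 0.1402×5.5 + 0.0985×12.1 + 0.1375×35.1 + 0.1110×57.1 + 0.1140×61.0 + 0.2057×133.6 + 0.1932×164.6 = 79.3577 per 1000.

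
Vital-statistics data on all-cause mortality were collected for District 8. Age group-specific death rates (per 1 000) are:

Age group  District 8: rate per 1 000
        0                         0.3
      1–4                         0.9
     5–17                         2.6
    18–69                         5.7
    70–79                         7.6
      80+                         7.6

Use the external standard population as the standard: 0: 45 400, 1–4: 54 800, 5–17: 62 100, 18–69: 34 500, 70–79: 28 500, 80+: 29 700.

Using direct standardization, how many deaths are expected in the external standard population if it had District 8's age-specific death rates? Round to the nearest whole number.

863

Expected deaths = Σ (standard pop × age-specific rate ÷ 1 000)
= 45 400×0.3/1 000 + 54 800×0.9/1 000 + 62 100×2.6/1 000 + 34 500×5.7/1 000 + 28 500×7.6/1 000 + 29 700×7.6/1 000
= 13.62 + 49.32 + 161.46 + 196.65 + 216.60 + 225.72 = 863.37.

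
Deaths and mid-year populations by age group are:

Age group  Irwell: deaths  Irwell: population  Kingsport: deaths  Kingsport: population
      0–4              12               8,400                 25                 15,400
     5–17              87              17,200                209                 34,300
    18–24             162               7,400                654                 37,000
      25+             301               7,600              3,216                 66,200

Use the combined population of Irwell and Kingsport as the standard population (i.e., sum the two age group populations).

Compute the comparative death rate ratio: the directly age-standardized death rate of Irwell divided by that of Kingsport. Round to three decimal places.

Age-specific rates per 1,000 for Irwell: 1.429, 5.058, 21.892, 39.605.
For Kingsport: 1.623, 6.093, 17.676, 48.580.
Combined standard total = 193,500; weights = 0.1230, 0.2661, 0.2295, 0.3814.
Irwell: 0.1230×1.429 + 0.2661×5.058 + 0.2295×21.892 + 0.3814×39.605 = 21.6505 per 1,000.
Kingsport: 0.1230×1.623 + 0.2661×6.093 + 0.2295×17.676 + 0.3814×48.580 = 24.4054 per 1,000.
Ratio = 21.6505 ÷ 24.4054 = 0.88712.

0.887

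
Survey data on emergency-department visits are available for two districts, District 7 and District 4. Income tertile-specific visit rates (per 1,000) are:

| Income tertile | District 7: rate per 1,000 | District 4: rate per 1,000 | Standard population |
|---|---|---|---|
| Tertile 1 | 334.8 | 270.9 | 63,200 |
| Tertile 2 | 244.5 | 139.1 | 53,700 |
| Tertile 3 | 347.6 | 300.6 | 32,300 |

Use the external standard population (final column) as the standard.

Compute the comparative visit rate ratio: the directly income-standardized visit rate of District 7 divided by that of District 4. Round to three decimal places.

1.327

Standard total = 149,200; weights = 0.4236, 0.3599, 0.2165.
District 7: 0.4236×334.8 + 0.3599×244.5 + 0.2165×347.6 = 305.0703 per 1,000.
District 4: 0.4236×270.9 + 0.3599×139.1 + 0.2165×300.6 = 229.8923 per 1,000.
Ratio = 305.0703 ÷ 229.8923 = 1.32701.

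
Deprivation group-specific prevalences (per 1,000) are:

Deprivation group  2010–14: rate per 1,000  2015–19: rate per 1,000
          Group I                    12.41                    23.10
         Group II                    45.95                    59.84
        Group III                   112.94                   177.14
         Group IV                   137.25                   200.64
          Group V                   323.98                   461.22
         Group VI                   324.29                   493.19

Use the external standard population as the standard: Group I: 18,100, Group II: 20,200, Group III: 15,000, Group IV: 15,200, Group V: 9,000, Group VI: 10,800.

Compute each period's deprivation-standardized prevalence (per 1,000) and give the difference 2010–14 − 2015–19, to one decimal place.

-61.8

Standard total = 88,300; weights = 0.2050, 0.2288, 0.1699, 0.1721, 0.1019, 0.1223.
2010–14: 0.2050×12.41 + 0.2288×45.95 + 0.1699×112.94 + 0.1721×137.25 + 0.1019×323.98 + 0.1223×324.29 = 128.5534 per 1,000.
2015–19: 0.2050×23.10 + 0.2288×59.84 + 0.1699×177.14 + 0.1721×200.64 + 0.1019×461.22 + 0.1223×493.19 = 190.3866 per 1,000.
Difference = 128.5534 − 190.3866 = -61.8332.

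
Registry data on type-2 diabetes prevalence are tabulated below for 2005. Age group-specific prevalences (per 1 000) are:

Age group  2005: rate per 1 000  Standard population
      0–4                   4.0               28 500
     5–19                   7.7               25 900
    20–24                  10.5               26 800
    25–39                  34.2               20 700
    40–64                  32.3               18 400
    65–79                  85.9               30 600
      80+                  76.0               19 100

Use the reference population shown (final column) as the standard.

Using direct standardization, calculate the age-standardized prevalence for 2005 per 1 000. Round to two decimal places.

35.16

Standard total = 170 000; weights = 0.1676, 0.1524, 0.1576, 0.1218, 0.1082, 0.1800, 0.1124.
Standardized rate: 0.1676×4.0 + 0.1524×7.7 + 0.1576×10.5 + 0.1218×34.2 + 0.1082×32.3 + 0.1800×85.9 + 0.1124×76.0 = 35.1602 per 1 000.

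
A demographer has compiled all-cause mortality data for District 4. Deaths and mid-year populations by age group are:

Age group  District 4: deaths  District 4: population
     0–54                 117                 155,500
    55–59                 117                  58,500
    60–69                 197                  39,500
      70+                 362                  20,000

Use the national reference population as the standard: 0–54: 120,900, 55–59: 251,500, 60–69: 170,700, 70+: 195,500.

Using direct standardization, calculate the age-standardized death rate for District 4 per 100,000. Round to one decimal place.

674.8

Age-specific rates per 100,000 for District 4: 75.24, 200.00, 498.73, 1810.00.
Standard total = 738,600; weights = 0.1637, 0.3405, 0.2311, 0.2647.
Standardized rate: 0.1637×75.24 + 0.3405×200.00 + 0.2311×498.73 + 0.2647×1810.00 = 674.7706 per 100,000.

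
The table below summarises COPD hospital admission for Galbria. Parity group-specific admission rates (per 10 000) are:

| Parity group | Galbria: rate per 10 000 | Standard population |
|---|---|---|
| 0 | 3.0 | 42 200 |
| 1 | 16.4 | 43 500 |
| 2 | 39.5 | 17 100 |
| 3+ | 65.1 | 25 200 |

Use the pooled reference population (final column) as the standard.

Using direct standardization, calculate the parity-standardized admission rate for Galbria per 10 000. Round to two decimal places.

24.66

Standard total = 128 000; weights = 0.3297, 0.3398, 0.1336, 0.1969.
Standardized rate: 0.3297×3.0 + 0.3398×16.4 + 0.1336×39.5 + 0.1969×65.1 = 24.6560 per 10 000.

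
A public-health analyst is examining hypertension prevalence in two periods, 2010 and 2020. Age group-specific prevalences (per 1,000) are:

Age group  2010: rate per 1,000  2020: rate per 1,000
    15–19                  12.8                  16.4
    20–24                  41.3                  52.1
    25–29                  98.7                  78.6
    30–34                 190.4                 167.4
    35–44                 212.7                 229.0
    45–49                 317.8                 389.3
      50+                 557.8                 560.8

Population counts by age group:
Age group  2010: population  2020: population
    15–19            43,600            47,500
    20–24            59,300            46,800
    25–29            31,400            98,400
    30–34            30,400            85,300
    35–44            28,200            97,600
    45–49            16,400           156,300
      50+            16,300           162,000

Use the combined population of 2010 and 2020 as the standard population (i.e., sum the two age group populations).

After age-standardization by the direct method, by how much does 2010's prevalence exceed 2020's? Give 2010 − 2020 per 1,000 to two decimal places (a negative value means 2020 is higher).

Combined standard total = 919,500; weights = 0.0991, 0.1154, 0.1412, 0.1258, 0.1368, 0.1878, 0.1939.
2010: 0.0991×12.8 + 0.1154×41.3 + 0.1412×98.7 + 0.1258×190.4 + 0.1368×212.7 + 0.1878×317.8 + 0.1939×557.8 = 240.8766 per 1,000.
2020: 0.0991×16.4 + 0.1154×52.1 + 0.1412×78.6 + 0.1258×167.4 + 0.1368×229.0 + 0.1878×389.3 + 0.1939×560.8 = 252.9889 per 1,000.
Difference = 240.8766 − 252.9889 = -12.1123.

-12.11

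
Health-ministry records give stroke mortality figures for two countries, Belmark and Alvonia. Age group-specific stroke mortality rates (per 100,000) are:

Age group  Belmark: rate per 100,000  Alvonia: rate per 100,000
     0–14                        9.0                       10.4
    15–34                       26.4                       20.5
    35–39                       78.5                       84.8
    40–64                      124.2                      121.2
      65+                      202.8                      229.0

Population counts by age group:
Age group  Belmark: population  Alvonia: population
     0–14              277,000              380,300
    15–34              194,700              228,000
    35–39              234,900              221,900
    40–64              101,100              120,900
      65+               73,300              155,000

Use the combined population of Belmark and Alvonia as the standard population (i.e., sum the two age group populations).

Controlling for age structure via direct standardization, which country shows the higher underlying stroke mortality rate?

Combined standard total = 1,987,100; weights = 0.3308, 0.2127, 0.2299, 0.1117, 0.1149.
Belmark: 0.3308×9.0 + 0.2127×26.4 + 0.2299×78.5 + 0.1117×124.2 + 0.1149×202.8 = 63.8143 per 100,000.
Alvonia: 0.3308×10.4 + 0.2127×20.5 + 0.2299×84.8 + 0.1117×121.2 + 0.1149×229.0 = 67.1456 per 100,000.

Alvonia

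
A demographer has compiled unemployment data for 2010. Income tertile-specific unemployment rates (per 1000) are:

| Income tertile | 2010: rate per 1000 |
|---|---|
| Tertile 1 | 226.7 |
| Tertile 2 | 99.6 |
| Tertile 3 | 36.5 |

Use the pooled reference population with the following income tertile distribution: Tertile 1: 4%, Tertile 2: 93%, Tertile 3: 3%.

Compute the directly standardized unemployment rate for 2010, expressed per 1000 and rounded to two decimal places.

102.79

Standard weights: 0.04, 0.93, 0.03.
Standardized rate: 0.0400×226.7 + 0.9300×99.6 + 0.0300×36.5 = 102.7910 per 1000.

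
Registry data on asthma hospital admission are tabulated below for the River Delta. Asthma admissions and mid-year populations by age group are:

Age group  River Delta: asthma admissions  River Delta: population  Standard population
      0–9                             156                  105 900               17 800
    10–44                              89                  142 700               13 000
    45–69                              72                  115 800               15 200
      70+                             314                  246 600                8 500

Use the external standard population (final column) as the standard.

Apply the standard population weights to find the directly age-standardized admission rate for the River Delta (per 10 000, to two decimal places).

10.02

Age-specific rates per 10 000 for the River Delta: 14.73, 6.24, 6.22, 12.73.
Standard total = 54 500; weights = 0.3266, 0.2385, 0.2789, 0.1560.
Standardized rate: 0.3266×14.73 + 0.2385×6.24 + 0.2789×6.22 + 0.1560×12.73 = 10.0189 per 10 000.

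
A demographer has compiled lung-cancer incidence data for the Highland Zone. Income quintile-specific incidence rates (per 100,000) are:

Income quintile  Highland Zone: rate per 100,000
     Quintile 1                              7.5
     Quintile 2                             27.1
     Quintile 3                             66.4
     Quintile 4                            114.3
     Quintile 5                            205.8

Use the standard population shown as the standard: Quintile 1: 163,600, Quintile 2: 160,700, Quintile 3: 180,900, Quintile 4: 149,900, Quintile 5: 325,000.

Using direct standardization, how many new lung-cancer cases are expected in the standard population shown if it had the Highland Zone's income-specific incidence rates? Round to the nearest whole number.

Expected new lung-cancer cases = Σ (standard pop × income-specific rate ÷ 100,000)
= 163,600×7.5/100,000 + 160,700×27.1/100,000 + 180,900×66.4/100,000 + 149,900×114.3/100,000 + 325,000×205.8/100,000
= 12.27 + 43.55 + 120.12 + 171.34 + 668.85 = 1016.12.

1016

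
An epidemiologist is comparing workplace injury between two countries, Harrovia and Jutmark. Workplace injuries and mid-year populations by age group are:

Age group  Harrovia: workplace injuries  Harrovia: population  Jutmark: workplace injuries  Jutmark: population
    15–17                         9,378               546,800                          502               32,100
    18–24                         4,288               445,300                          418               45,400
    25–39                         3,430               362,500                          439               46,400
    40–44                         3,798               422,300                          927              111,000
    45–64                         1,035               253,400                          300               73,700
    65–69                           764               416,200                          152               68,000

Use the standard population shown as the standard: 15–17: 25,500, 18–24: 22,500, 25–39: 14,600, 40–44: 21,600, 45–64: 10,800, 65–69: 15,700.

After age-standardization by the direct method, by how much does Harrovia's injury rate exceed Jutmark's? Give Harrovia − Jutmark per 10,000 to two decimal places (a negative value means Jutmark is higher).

Age-specific rates per 10,000 for Harrovia: 171.51, 96.29, 94.62, 89.94, 40.84, 18.36.
For Jutmark: 156.39, 92.07, 94.61, 83.51, 40.71, 22.35.
Standard total = 110,700; weights = 0.2304, 0.2033, 0.1319, 0.1951, 0.0976, 0.1418.
Harrovia: 0.2304×171.51 + 0.2033×96.29 + 0.1319×94.62 + 0.1951×89.94 + 0.0976×40.84 + 0.1418×18.36 = 95.6952 per 10,000.
Jutmark: 0.2304×156.39 + 0.2033×92.07 + 0.1319×94.61 + 0.1951×83.51 + 0.0976×40.71 + 0.1418×22.35 = 90.6524 per 10,000.
Difference = 95.6952 − 90.6524 = 5.0427.

5.04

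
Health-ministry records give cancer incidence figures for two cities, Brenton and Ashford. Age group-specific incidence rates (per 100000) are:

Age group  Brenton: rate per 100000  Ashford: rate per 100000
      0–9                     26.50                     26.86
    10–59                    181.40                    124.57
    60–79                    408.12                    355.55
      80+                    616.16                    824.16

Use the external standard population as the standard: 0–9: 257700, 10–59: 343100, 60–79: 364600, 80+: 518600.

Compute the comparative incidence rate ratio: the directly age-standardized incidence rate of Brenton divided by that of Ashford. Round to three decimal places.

0.886

Standard total = 1484000; weights = 0.1737, 0.2312, 0.2457, 0.3495.
Brenton: 0.1737×26.50 + 0.2312×181.40 + 0.2457×408.12 + 0.3495×616.16 = 362.1351 per 100000.
Ashford: 0.1737×26.86 + 0.2312×124.57 + 0.2457×355.55 + 0.3495×824.16 = 408.8307 per 100000.
Ratio = 362.1351 ÷ 408.8307 = 0.88578.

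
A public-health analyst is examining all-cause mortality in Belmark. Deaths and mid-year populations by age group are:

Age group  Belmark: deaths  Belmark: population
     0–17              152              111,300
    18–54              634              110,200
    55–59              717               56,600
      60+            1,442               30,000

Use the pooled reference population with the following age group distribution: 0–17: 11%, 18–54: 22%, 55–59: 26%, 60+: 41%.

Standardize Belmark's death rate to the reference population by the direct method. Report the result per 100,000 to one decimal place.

2441.7

Age-specific rates per 100,000 for Belmark: 136.57, 575.32, 1266.78, 4806.67.
Standard weights: 0.11, 0.22, 0.26, 0.41.
Standardized rate: 0.1100×136.57 + 0.2200×575.32 + 0.2600×1266.78 + 0.4100×4806.67 = 2441.6896 per 100,000.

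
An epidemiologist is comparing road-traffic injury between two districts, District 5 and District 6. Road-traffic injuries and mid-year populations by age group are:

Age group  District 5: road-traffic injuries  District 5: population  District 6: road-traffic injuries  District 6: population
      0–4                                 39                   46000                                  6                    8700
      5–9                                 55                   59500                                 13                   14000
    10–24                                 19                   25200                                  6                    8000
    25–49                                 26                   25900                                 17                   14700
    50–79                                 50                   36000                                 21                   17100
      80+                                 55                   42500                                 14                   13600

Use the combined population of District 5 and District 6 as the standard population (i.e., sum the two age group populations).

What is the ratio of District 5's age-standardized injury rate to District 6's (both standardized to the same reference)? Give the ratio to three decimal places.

Age-specific rates per 100000 for District 5: 84.78, 92.44, 75.40, 100.39, 138.89, 129.41.
For District 6: 68.97, 92.86, 75.00, 115.65, 122.81, 102.94.
Combined standard total = 311200; weights = 0.1758, 0.2362, 0.1067, 0.1305, 0.1706, 0.1803.
District 5: 0.1758×84.78 + 0.2362×92.44 + 0.1067×75.40 + 0.1305×100.39 + 0.1706×138.89 + 0.1803×129.41 = 104.9022 per 100000.
District 6: 0.1758×68.97 + 0.2362×92.86 + 0.1067×75.00 + 0.1305×115.65 + 0.1706×122.81 + 0.1803×102.94 = 96.6539 per 100000.
Ratio = 104.9022 ÷ 96.6539 = 1.08534.

1.085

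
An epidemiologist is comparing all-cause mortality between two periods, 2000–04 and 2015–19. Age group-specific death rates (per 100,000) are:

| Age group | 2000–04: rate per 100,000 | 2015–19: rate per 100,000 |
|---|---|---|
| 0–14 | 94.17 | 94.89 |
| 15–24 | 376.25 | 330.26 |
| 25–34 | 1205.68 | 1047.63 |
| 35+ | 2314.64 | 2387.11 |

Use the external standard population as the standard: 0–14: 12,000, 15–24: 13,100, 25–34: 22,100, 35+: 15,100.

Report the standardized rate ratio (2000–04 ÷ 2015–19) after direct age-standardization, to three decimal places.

Standard total = 62,300; weights = 0.1926, 0.2103, 0.3547, 0.2424.
2000–04: 0.1926×94.17 + 0.2103×376.25 + 0.3547×1205.68 + 0.2424×2314.64 = 1085.9632 per 100,000.
2015–19: 0.1926×94.89 + 0.2103×330.26 + 0.3547×1047.63 + 0.2424×2387.11 = 1037.9305 per 100,000.
Ratio = 1085.9632 ÷ 1037.9305 = 1.04628.

1.046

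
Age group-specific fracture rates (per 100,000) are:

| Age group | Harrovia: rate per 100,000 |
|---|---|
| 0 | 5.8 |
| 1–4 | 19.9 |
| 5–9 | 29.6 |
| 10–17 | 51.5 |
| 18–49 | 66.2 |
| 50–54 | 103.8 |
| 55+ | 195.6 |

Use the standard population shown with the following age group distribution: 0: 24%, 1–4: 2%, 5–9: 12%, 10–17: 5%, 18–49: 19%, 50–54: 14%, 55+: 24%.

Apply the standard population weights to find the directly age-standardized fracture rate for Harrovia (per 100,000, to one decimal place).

82.0

Standard weights: 0.24, 0.02, 0.12, 0.05, 0.19, 0.14, 0.24.
Standardized rate: 0.2400×5.8 + 0.0200×19.9 + 0.1200×29.6 + 0.0500×51.5 + 0.1900×66.2 + 0.1400×103.8 + 0.2400×195.6 = 81.9710 per 100,000.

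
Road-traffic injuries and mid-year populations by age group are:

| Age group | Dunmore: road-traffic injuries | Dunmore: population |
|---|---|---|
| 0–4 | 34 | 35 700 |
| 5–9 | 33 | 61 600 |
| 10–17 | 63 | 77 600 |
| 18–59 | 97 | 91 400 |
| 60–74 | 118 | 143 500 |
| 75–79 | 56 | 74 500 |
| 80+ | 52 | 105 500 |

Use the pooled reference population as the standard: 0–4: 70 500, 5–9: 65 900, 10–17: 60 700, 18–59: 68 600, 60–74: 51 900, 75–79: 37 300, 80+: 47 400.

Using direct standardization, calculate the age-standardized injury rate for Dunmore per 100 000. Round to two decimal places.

79.20

Age-specific rates per 100 000 for Dunmore: 95.24, 53.57, 81.19, 106.13, 82.23, 75.17, 49.29.
Standard total = 402 300; weights = 0.1752, 0.1638, 0.1509, 0.1705, 0.1290, 0.0927, 0.1178.
Standardized rate: 0.1752×95.24 + 0.1638×53.57 + 0.1509×81.19 + 0.1705×106.13 + 0.1290×82.23 + 0.0927×75.17 + 0.1178×49.29 = 79.1964 per 100 000.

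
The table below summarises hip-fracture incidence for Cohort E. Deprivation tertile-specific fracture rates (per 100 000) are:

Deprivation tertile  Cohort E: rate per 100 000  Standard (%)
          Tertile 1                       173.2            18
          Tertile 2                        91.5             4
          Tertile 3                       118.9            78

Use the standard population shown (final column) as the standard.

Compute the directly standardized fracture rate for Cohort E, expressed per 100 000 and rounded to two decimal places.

127.58

Standard weights: 0.18, 0.04, 0.78.
Standardized rate: 0.1800×173.2 + 0.0400×91.5 + 0.7800×118.9 = 127.5780 per 100 000.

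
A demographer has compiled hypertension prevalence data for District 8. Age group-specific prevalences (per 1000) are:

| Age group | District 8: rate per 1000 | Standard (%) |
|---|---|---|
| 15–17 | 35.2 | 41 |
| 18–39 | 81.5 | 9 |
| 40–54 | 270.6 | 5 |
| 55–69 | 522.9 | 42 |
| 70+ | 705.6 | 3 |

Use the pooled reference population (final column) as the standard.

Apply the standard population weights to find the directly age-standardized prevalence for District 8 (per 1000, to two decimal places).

Standard weights: 0.41, 0.09, 0.05, 0.42, 0.03.
Standardized rate: 0.4100×35.2 + 0.0900×81.5 + 0.0500×270.6 + 0.4200×522.9 + 0.0300×705.6 = 276.0830 per 1000.

276.08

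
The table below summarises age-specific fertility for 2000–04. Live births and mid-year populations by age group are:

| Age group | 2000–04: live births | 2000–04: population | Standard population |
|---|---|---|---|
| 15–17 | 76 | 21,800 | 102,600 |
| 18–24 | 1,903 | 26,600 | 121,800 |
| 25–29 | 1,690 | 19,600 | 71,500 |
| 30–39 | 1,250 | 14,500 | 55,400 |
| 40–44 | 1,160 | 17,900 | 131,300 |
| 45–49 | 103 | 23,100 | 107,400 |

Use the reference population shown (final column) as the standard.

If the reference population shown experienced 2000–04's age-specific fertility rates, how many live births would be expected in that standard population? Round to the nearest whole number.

29000

Age-specific rates per 1,000 for 2000–04: 3.486, 71.541, 86.224, 86.207, 64.804, 4.459.
Expected live births = Σ (standard pop × age-specific rate ÷ 1,000)
= 102,600×3.486/1,000 + 121,800×71.541/1,000 + 71,500×86.224/1,000 + 55,400×86.207/1,000 + 131,300×64.804/1,000 + 107,400×4.459/1,000
= 357.69 + 8713.74 + 6165.05 + 4775.86 + 8508.83 + 478.88 = 29000.05.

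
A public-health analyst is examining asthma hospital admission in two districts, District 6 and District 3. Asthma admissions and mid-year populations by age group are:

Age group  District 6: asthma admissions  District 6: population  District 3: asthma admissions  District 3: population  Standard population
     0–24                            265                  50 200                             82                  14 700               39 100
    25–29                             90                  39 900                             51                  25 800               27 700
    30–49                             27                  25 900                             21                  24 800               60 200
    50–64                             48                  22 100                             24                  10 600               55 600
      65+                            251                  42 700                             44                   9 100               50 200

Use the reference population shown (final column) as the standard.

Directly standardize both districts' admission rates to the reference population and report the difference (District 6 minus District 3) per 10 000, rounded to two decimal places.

2.36

Age-specific rates per 10 000 for District 6: 52.79, 22.56, 10.42, 21.72, 58.78.
For District 3: 55.78, 19.77, 8.47, 22.64, 48.35.
Standard total = 232 800; weights = 0.1680, 0.1190, 0.2586, 0.2388, 0.2156.
District 6: 0.1680×52.79 + 0.1190×22.56 + 0.2586×10.42 + 0.2388×21.72 + 0.2156×58.78 = 32.1086 per 10 000.
District 3: 0.1680×55.78 + 0.1190×19.77 + 0.2586×8.47 + 0.2388×22.64 + 0.2156×48.35 = 29.7445 per 10 000.
Difference = 32.1086 − 29.7445 = 2.3641.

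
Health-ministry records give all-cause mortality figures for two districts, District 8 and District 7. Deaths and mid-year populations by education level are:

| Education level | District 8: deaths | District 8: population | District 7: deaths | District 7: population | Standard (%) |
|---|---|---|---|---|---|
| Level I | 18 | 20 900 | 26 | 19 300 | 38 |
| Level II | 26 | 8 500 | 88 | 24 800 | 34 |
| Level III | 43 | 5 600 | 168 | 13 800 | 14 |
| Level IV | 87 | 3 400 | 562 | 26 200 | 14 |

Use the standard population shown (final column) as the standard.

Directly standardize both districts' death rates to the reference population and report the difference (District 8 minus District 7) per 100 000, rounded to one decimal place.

Education-specific rates per 100 000 for District 8: 86.12, 305.88, 767.86, 2558.82.
For District 7: 134.72, 354.84, 1217.39, 2145.04.
Standard weights: 0.38, 0.34, 0.14, 0.14.
District 8: 0.3800×86.12 + 0.3400×305.88 + 0.1400×767.86 + 0.1400×2558.82 = 602.4626 per 100 000.
District 7: 0.3800×134.72 + 0.3400×354.84 + 0.1400×1217.39 + 0.1400×2145.04 = 642.5770 per 100 000.
Difference = 602.4626 − 642.5770 = -40.1144.

-40.1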